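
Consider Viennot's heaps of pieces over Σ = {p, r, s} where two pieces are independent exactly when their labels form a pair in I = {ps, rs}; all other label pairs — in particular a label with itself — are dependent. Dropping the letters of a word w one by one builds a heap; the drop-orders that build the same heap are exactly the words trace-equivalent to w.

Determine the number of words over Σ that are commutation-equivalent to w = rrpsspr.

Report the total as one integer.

21

0(r) covers ∅
1(r) covers 0:r
2(p) covers 1:r
3(s) covers ∅
4(s) covers 3:s
5(p) covers 2:p
6(r) covers 5:p
floor of heap: 0:r, 3:s
completions by unplaced set U, small U first (add the entries for U minus each lowest piece of U):
  |U|=1: {4}:1  {6}:1
  |U|=2: {3,4}:1  {4,6}:2  {5,6}:1
  |U|=3: {2,5,6}:1  {3,4,6}:3  {4,5,6}:3
  |U|=4: {1,2,5,6}:1  {2,4,5,6}:4  {3,4,5,6}:6
  |U|=5: {0,1,2,5,6}:1  {1,2,4,5,6}:5  {2,3,4,5,6}:10
  start at 0(r): 15
  start at 3(s): 6
sum over floor = 21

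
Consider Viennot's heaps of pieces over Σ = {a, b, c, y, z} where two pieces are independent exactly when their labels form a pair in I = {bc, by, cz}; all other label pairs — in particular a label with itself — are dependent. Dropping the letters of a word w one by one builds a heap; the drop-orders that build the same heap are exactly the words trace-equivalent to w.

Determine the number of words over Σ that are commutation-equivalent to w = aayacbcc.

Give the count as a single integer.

0(a) covers ∅
1(a) covers 0:a
2(y) covers 1:a
3(a) covers 2:y
4(c) covers 3:a
5(b) covers 3:a
6(c) covers 4:c
7(c) covers 6:c
floor of heap: 0:a
completions by unplaced set U, small U first (add the entries for U minus each lowest piece of U):
  |U|=1: {5}:1  {7}:1
  |U|=2: {5,7}:2  {6,7}:1
  |U|=3: {4,6,7}:1  {5,6,7}:3
  |U|=4: {4,5,6,7}:4
  |U|=5: {3,4,5,6,7}:4
  |U|=6: {2,3,4,5,6,7}:4
  start at 0(a): 4

4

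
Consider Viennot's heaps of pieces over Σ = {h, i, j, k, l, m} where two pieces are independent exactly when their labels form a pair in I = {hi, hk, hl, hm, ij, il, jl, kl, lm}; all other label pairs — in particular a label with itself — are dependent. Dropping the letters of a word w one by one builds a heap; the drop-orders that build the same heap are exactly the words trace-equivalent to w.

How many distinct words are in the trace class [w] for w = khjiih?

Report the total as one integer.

piece 0:k — minimal
piece 1:h — minimal
piece 2:j rests on {0:k, 1:h}
piece 3:i rests on {0:k}
piece 4:i rests on {3:i}
piece 5:h rests on {2:j}
minimal pieces: {0:k, 1:h}
ways to finish when only these pieces remain (= sum over removing one remaining piece with nothing left below it):
  1 left: {4}→1  {5}→1
  2 left: {2,5}→1  {3,4}→1  {4,5}→2
  3 left: {1,2,5}→1  {2,4,5}→3  {3,4,5}→3
  4 left: {1,2,4,5}→4  {2,3,4,5}→6
  placing 0:k first → 10 extensions
  placing 1:h first → 6 extensions
total linear extensions = 16

16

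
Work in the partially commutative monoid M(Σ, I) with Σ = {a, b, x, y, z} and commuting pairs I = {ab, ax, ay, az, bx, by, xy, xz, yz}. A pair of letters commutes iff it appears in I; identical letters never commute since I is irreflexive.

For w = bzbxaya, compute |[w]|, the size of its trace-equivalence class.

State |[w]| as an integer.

420

#0=b has no predecessor
#1=z depends on [0:b]
#2=b depends on [1:z]
#3=x has no predecessor
#4=a has no predecessor
#5=y has no predecessor
#6=a depends on [4:a]
sources: [0:b, 3:x, 4:a, 5:y]
N(rest) = Σ N(rest − s) over sources s of rest; N(one piece) = 1:
  size 1 → [2]=1  [3]=1  [5]=1  [6]=1
  size 2 → [1,2]=1  [2,3]=2  [2,5]=2  [2,6]=2  [3,5]=2  [3,6]=2  [4,6]=1  [5,6]=2
  size 3 → [0,1,2]=1  [1,2,3]=3  [1,2,5]=3  [1,2,6]=3  [2,3,5]=6  [2,3,6]=6  [2,4,6]=3  [2,5,6]=6  [3,4,6]=3  [3,5,6]=6  [4,5,6]=3
  size 4 → [0,1,2,3]=4  [0,1,2,5]=4  [0,1,2,6]=4  [1,2,3,5]=12  [1,2,3,6]=12  [1,2,4,6]=6  [1,2,5,6]=12  [2,3,4,6]=12  [2,3,5,6]=24  [2,4,5,6]=12  [3,4,5,6]=12
  size 5 → [0,1,2,3,5]=20  [0,1,2,3,6]=20  [0,1,2,4,6]=10  [0,1,2,5,6]=20  [1,2,3,4,6]=30  [1,2,3,5,6]=60  [1,2,4,5,6]=30  [2,3,4,5,6]=60
  first=0(b) contributes 180
  first=3(x) contributes 60
  first=4(a) contributes 120
  first=5(y) contributes 60
|[w]| = 420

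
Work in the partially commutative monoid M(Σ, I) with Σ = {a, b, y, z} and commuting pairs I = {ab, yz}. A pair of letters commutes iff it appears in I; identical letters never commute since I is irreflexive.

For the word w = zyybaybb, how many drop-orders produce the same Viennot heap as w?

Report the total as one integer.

6

piece 0:z — minimal
piece 1:y — minimal
piece 2:y rests on {1:y}
piece 3:b rests on {0:z, 2:y}
piece 4:a rests on {0:z, 2:y}
piece 5:y rests on {3:b, 4:a}
piece 6:b rests on {5:y}
piece 7:b rests on {6:b}
minimal pieces: {0:z, 1:y}
ways to finish when only these pieces remain (= sum over removing one remaining piece with nothing left below it):
  1 left: {7}→1
  2 left: {6,7}→1
  3 left: {5,6,7}→1
  4 left: {3,5,6,7}→1  {4,5,6,7}→1
  5 left: {3,4,5,6,7}→2
  6 left: {0,3,4,5,6,7}→2  {2,3,4,5,6,7}→2
  placing 0:z first → 2 extensions
  placing 1:y first → 4 extensions
total linear extensions = 6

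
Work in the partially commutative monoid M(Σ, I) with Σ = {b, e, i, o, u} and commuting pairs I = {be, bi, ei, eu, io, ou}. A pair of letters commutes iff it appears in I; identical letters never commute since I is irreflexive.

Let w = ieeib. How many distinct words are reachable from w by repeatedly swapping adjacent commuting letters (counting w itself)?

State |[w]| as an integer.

drop 0:i onto floor
drop 1:e onto floor
drop 2:e onto {1:e}
drop 3:i onto {0:i}
drop 4:b onto floor
ground layer = {0:i, 1:e, 4:b}
drop-orders for the pieces not yet dropped (sum over which currently-grounded one goes next):
  1 to go: {2} 1  {3} 1  {4} 1
  2 to go: {0,3} 1  {1,2} 1  {2,3} 2  {2,4} 2  {3,4} 2
  3 to go: {0,2,3} 3  {0,3,4} 3  {1,2,3} 3  {1,2,4} 3  {2,3,4} 6
  if 0:i drops first: 12 orders
  if 1:e drops first: 12 orders
  if 4:b drops first: 6 orders
heap linearizations: 30

30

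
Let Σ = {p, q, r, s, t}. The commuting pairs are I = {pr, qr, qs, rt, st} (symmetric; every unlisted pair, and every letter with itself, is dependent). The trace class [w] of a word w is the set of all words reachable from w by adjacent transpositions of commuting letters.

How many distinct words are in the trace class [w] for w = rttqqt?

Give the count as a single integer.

6

drop 0:r onto floor
drop 1:t onto floor
drop 2:t onto {1:t}
drop 3:q onto {2:t}
drop 4:q onto {3:q}
drop 5:t onto {4:q}
ground layer = {0:r, 1:t}
drop-orders for the pieces not yet dropped (sum over which currently-grounded one goes next):
  1 to go: {0} 1  {5} 1
  2 to go: {0,5} 2  {4,5} 1
  3 to go: {0,4,5} 3  {3,4,5} 1
  4 to go: {0,3,4,5} 4  {2,3,4,5} 1
  if 0:r drops first: 1 orders
  if 1:t drops first: 5 orders
heap linearizations: 6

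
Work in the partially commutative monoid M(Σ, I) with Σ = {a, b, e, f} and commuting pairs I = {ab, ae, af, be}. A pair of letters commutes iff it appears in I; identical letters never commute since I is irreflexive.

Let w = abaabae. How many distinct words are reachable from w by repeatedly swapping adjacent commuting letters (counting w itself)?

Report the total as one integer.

105

#0=a has no predecessor
#1=b has no predecessor
#2=a depends on [0:a]
#3=a depends on [2:a]
#4=b depends on [1:b]
#5=a depends on [3:a]
#6=e has no predecessor
sources: [0:a, 1:b, 6:e]
N(rest) = Σ N(rest − s) over sources s of rest; N(one piece) = 1:
  size 1 → [4]=1  [5]=1  [6]=1
  size 2 → [1,4]=1  [3,5]=1  [4,5]=2  [4,6]=2  [5,6]=2
  size 3 → [1,4,5]=3  [1,4,6]=3  [2,3,5]=1  [3,4,5]=3  [3,5,6]=3  [4,5,6]=6
  size 4 → [0,2,3,5]=1  [1,3,4,5]=6  [1,4,5,6]=12  [2,3,4,5]=4  [2,3,5,6]=4  [3,4,5,6]=12
  size 5 → [0,2,3,4,5]=5  [0,2,3,5,6]=5  [1,2,3,4,5]=10  [1,3,4,5,6]=30  [2,3,4,5,6]=20
  first=0(a) contributes 60
  first=1(b) contributes 30
  first=6(e) contributes 15
|[w]| = 105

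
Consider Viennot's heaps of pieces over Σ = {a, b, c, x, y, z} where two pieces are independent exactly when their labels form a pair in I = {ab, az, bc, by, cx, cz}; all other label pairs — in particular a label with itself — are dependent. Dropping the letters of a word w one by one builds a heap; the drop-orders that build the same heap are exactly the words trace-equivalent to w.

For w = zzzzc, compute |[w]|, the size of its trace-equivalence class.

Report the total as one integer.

piece 0:z — minimal
piece 1:z rests on {0:z}
piece 2:z rests on {1:z}
piece 3:z rests on {2:z}
piece 4:c — minimal
minimal pieces: {0:z, 4:c}
ways to finish when only these pieces remain (= sum over removing one remaining piece with nothing left below it):
  1 left: {3}→1  {4}→1
  2 left: {2,3}→1  {3,4}→2
  3 left: {1,2,3}→1  {2,3,4}→3
  placing 0:z first → 4 extensions
  placing 4:c first → 1 extensions
total linear extensions = 5

5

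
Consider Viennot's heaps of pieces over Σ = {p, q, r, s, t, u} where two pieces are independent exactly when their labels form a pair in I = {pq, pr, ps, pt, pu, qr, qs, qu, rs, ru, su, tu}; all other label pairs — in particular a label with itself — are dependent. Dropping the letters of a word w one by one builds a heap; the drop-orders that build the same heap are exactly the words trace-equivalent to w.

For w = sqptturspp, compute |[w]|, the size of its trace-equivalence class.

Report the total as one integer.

#0=s has no predecessor
#1=q has no predecessor
#2=p has no predecessor
#3=t depends on [0:s, 1:q]
#4=t depends on [3:t]
#5=u has no predecessor
#6=r depends on [4:t]
#7=s depends on [4:t]
#8=p depends on [2:p]
#9=p depends on [8:p]
sources: [0:s, 1:q, 2:p, 5:u]
N(rest) = Σ N(rest − s) over sources s of rest; N(one piece) = 1:
  size 1 → [5]=1  [6]=1  [7]=1  [9]=1
  size 2 → [5,6]=2  [5,7]=2  [5,9]=2  [6,7]=2  [6,9]=2  [7,9]=2  [8,9]=1
  size 3 → [2,8,9]=1  [4,6,7]=2  [5,6,7]=6  [5,6,9]=6  [5,7,9]=6  [5,8,9]=3  [6,7,9]=6  [6,8,9]=3  [7,8,9]=3
  size 4 → [2,5,8,9]=4  [2,6,8,9]=4  [2,7,8,9]=4  [3,4,6,7]=2  [4,5,6,7]=8  [4,6,7,9]=8  [5,6,7,9]=24  [5,6,8,9]=12  [5,7,8,9]=12  [6,7,8,9]=12
  size 5 → [0,3,4,6,7]=2  [1,3,4,6,7]=2  [2,5,6,8,9]=20  [2,5,7,8,9]=20  [2,6,7,8,9]=20  [3,4,5,6,7]=10  [3,4,6,7,9]=10  [4,5,6,7,9]=40  [4,6,7,8,9]=20  [5,6,7,8,9]=60
  size 6 → [0,1,3,4,6,7]=4  [0,3,4,5,6,7]=12  [0,3,4,6,7,9]=12  [1,3,4,5,6,7]=12  [1,3,4,6,7,9]=12  [2,4,6,7,8,9]=40  [2,5,6,7,8,9]=120  [3,4,5,6,7,9]=60  [3,4,6,7,8,9]=30  [4,5,6,7,8,9]=120
  size 7 → [0,1,3,4,5,6,7]=28  [0,1,3,4,6,7,9]=28  [0,3,4,5,6,7,9]=84  [0,3,4,6,7,8,9]=42  [1,3,4,5,6,7,9]=84  [1,3,4,6,7,8,9]=42  [2,3,4,6,7,8,9]=70  [2,4,5,6,7,8,9]=280  [3,4,5,6,7,8,9]=210
  size 8 → [0,1,3,4,5,6,7,9]=224  [0,1,3,4,6,7,8,9]=112  [0,2,3,4,6,7,8,9]=112  [0,3,4,5,6,7,8,9]=336  [1,2,3,4,6,7,8,9]=112  [1,3,4,5,6,7,8,9]=336  [2,3,4,5,6,7,8,9]=560
  first=0(s) contributes 1008
  first=1(q) contributes 1008
  first=2(p) contributes 1008
  first=5(u) contributes 336
|[w]| = 3360

3360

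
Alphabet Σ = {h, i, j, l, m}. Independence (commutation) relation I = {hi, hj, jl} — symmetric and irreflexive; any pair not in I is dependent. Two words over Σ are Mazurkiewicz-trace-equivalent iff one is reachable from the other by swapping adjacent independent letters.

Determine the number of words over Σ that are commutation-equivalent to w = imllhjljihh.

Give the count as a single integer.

piece 0:i — minimal
piece 1:m rests on {0:i}
piece 2:l rests on {1:m}
piece 3:l rests on {2:l}
piece 4:h rests on {3:l}
piece 5:j rests on {1:m}
piece 6:l rests on {4:h}
piece 7:j rests on {5:j}
piece 8:i rests on {6:l, 7:j}
piece 9:h rests on {6:l}
piece 10:h rests on {9:h}
minimal pieces: {0:i}
ways to finish when only these pieces remain (= sum over removing one remaining piece with nothing left below it):
  1 left: {8}→1  {10}→1
  2 left: {7,8}→1  {8,10}→2  {9,10}→1
  3 left: {5,7,8}→1  {7,8,10}→3  {8,9,10}→3
  4 left: {5,7,8,10}→4  {6,8,9,10}→3  {7,8,9,10}→6
  5 left: {4,6,8,9,10}→3  {5,7,8,9,10}→10  {6,7,8,9,10}→9
  6 left: {3,4,6,8,9,10}→3  {4,6,7,8,9,10}→12  {5,6,7,8,9,10}→19
  7 left: {2,3,4,6,8,9,10}→3  {3,4,6,7,8,9,10}→15  {4,5,6,7,8,9,10}→31
  8 left: {2,3,4,6,7,8,9,10}→18  {3,4,5,6,7,8,9,10}→46
  9 left: {2,3,4,5,6,7,8,9,10}→64
  placing 0:i first → 64 extensions

64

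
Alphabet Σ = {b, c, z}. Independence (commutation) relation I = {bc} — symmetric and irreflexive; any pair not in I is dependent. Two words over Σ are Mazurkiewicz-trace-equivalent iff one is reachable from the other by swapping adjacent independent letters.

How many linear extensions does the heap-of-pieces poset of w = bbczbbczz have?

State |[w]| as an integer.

9

piece 0:b — minimal
piece 1:b rests on {0:b}
piece 2:c — minimal
piece 3:z rests on {1:b, 2:c}
piece 4:b rests on {3:z}
piece 5:b rests on {4:b}
piece 6:c rests on {3:z}
piece 7:z rests on {5:b, 6:c}
piece 8:z rests on {7:z}
minimal pieces: {0:b, 2:c}
ways to finish when only these pieces remain (= sum over removing one remaining piece with nothing left below it):
  1 left: {8}→1
  2 left: {7,8}→1
  3 left: {5,7,8}→1  {6,7,8}→1
  4 left: {4,5,7,8}→1  {5,6,7,8}→2
  5 left: {4,5,6,7,8}→3
  6 left: {3,4,5,6,7,8}→3
  7 left: {1,3,4,5,6,7,8}→3  {2,3,4,5,6,7,8}→3
  placing 0:b first → 6 extensions
  placing 2:c first → 3 extensions
total linear extensions = 9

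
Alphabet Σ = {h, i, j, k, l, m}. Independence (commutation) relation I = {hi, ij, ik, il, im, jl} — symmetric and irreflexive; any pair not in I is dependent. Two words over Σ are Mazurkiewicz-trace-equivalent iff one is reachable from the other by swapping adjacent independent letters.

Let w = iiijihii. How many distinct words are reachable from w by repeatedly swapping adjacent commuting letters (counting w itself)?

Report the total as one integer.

#0=i has no predecessor
#1=i depends on [0:i]
#2=i depends on [1:i]
#3=j has no predecessor
#4=i depends on [2:i]
#5=h depends on [3:j]
#6=i depends on [4:i]
#7=i depends on [6:i]
sources: [0:i, 3:j]
N(rest) = Σ N(rest − s) over sources s of rest; N(one piece) = 1:
  size 1 → [5]=1  [7]=1
  size 2 → [3,5]=1  [5,7]=2  [6,7]=1
  size 3 → [3,5,7]=3  [4,6,7]=1  [5,6,7]=3
  size 4 → [2,4,6,7]=1  [3,5,6,7]=6  [4,5,6,7]=4
  size 5 → [1,2,4,6,7]=1  [2,4,5,6,7]=5  [3,4,5,6,7]=10
  size 6 → [0,1,2,4,6,7]=1  [1,2,4,5,6,7]=6  [2,3,4,5,6,7]=15
  first=0(i) contributes 21
  first=3(j) contributes 7
|[w]| = 28

28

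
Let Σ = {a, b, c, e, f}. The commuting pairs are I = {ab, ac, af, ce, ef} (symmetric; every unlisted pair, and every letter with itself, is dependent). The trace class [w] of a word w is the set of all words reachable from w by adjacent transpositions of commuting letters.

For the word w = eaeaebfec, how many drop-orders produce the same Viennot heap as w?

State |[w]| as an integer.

3

0(e) covers ∅
1(a) covers 0:e
2(e) covers 1:a
3(a) covers 2:e
4(e) covers 3:a
5(b) covers 4:e
6(f) covers 5:b
7(e) covers 5:b
8(c) covers 6:f
floor of heap: 0:e
completions by unplaced set U, small U first (add the entries for U minus each lowest piece of U):
  |U|=1: {7}:1  {8}:1
  |U|=2: {6,8}:1  {7,8}:2
  |U|=3: {6,7,8}:3
  |U|=4: {5,6,7,8}:3
  |U|=5: {4,5,6,7,8}:3
  |U|=6: {3,4,5,6,7,8}:3
  |U|=7: {2,3,4,5,6,7,8}:3
  start at 0(e): 3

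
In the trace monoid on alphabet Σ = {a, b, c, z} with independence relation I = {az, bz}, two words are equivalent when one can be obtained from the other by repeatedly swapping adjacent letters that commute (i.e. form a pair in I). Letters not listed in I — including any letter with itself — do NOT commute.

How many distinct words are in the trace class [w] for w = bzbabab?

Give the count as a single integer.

#0=b has no predecessor
#1=z has no predecessor
#2=b depends on [0:b]
#3=a depends on [2:b]
#4=b depends on [3:a]
#5=a depends on [4:b]
#6=b depends on [5:a]
sources: [0:b, 1:z]
N(rest) = Σ N(rest − s) over sources s of rest; N(one piece) = 1:
  size 1 → [1]=1  [6]=1
  size 2 → [1,6]=2  [5,6]=1
  size 3 → [1,5,6]=3  [4,5,6]=1
  size 4 → [1,4,5,6]=4  [3,4,5,6]=1
  size 5 → [1,3,4,5,6]=5  [2,3,4,5,6]=1
  first=0(b) contributes 6
  first=1(z) contributes 1
|[w]| = 7

7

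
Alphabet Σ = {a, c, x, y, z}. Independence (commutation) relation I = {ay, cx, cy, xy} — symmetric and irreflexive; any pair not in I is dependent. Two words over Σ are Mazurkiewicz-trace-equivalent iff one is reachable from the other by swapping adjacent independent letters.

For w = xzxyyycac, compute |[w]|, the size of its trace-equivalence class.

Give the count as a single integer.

0(x) covers ∅
1(z) covers 0:x
2(x) covers 1:z
3(y) covers 1:z
4(y) covers 3:y
5(y) covers 4:y
6(c) covers 1:z
7(a) covers 2:x, 6:c
8(c) covers 7:a
floor of heap: 0:x
completions by unplaced set U, small U first (add the entries for U minus each lowest piece of U):
  |U|=1: {5}:1  {8}:1
  |U|=2: {4,5}:1  {5,8}:2  {7,8}:1
  |U|=3: {2,7,8}:1  {3,4,5}:1  {4,5,8}:3  {5,7,8}:3  {6,7,8}:1
  |U|=4: {2,5,7,8}:4  {2,6,7,8}:2  {3,4,5,8}:4  {4,5,7,8}:6  {5,6,7,8}:4
  |U|=5: {2,4,5,7,8}:10  {2,5,6,7,8}:10  {3,4,5,7,8}:10  {4,5,6,7,8}:10
  |U|=6: {2,3,4,5,7,8}:20  {2,4,5,6,7,8}:30  {3,4,5,6,7,8}:20
  |U|=7: {2,3,4,5,6,7,8}:70
  start at 0(x): 70

70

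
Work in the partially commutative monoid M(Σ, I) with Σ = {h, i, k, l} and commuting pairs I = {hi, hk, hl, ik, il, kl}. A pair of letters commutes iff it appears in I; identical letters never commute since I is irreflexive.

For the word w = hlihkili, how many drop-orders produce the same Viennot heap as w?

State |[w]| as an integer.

drop 0:h onto floor
drop 1:l onto floor
drop 2:i onto floor
drop 3:h onto {0:h}
drop 4:k onto floor
drop 5:i onto {2:i}
drop 6:l onto {1:l}
drop 7:i onto {5:i}
ground layer = {0:h, 1:l, 2:i, 4:k}
drop-orders for the pieces not yet dropped (sum over which currently-grounded one goes next):
  1 to go: {3} 1  {4} 1  {6} 1  {7} 1
  2 to go: {0,3} 1  {1,6} 1  {3,4} 2  {3,6} 2  {3,7} 2  {4,6} 2  {4,7} 2  {5,7} 1  {6,7} 2
  3 to go: {0,3,4} 3  {0,3,6} 3  {0,3,7} 3  {1,3,6} 3  {1,4,6} 3  {1,6,7} 3  {2,5,7} 1  {3,4,6} 6  {3,4,7} 6  {3,5,7} 3  {3,6,7} 6  {4,5,7} 3  {4,6,7} 6  {5,6,7} 3
  4 to go: {0,1,3,6} 6  {0,3,4,6} 12  {0,3,4,7} 12  {0,3,5,7} 6  {0,3,6,7} 12  {1,3,4,6} 12  {1,3,6,7} 12  {1,4,6,7} 12  {1,5,6,7} 6  {2,3,5,7} 4  {2,4,5,7} 4  {2,5,6,7} 4  {3,4,5,7} 12  {3,4,6,7} 24  {3,5,6,7} 12  {4,5,6,7} 12
  5 to go: {0,1,3,4,6} 30  {0,1,3,6,7} 30  {0,2,3,5,7} 10  {0,3,4,5,7} 30  {0,3,4,6,7} 60  {0,3,5,6,7} 30  {1,2,5,6,7} 10  {1,3,4,6,7} 60  {1,3,5,6,7} 30  {1,4,5,6,7} 30  {2,3,4,5,7} 20  {2,3,5,6,7} 20  {2,4,5,6,7} 20  {3,4,5,6,7} 60
  6 to go: {0,1,3,4,6,7} 180  {0,1,3,5,6,7} 90  {0,2,3,4,5,7} 60  {0,2,3,5,6,7} 60  {0,3,4,5,6,7} 180  {1,2,3,5,6,7} 60  {1,2,4,5,6,7} 60  {1,3,4,5,6,7} 180  {2,3,4,5,6,7} 120
  if 0:h drops first: 420 orders
  if 1:l drops first: 420 orders
  if 2:i drops first: 630 orders
  if 4:k drops first: 210 orders
heap linearizations: 1680

1680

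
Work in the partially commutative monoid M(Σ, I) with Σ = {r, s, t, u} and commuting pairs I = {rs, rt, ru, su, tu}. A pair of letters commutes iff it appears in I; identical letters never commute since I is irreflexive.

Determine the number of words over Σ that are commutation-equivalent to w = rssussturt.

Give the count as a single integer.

piece 0:r — minimal
piece 1:s — minimal
piece 2:s rests on {1:s}
piece 3:u — minimal
piece 4:s rests on {2:s}
piece 5:s rests on {4:s}
piece 6:t rests on {5:s}
piece 7:u rests on {3:u}
piece 8:r rests on {0:r}
piece 9:t rests on {6:t}
minimal pieces: {0:r, 1:s, 3:u}
ways to finish when only these pieces remain (= sum over removing one remaining piece with nothing left below it):
  1 left: {7}→1  {8}→1  {9}→1
  2 left: {0,8}→1  {3,7}→1  {6,9}→1  {7,8}→2  {7,9}→2  {8,9}→2
  3 left: {0,7,8}→3  {0,8,9}→3  {3,7,8}→3  {3,7,9}→3  {5,6,9}→1  {6,7,9}→3  {6,8,9}→3  {7,8,9}→6
  4 left: {0,3,7,8}→6  {0,6,8,9}→6  {0,7,8,9}→12  {3,6,7,9}→6  {3,7,8,9}→12  {4,5,6,9}→1  {5,6,7,9}→4  {5,6,8,9}→4  {6,7,8,9}→12
  5 left: {0,3,7,8,9}→30  {0,5,6,8,9}→10  {0,6,7,8,9}→30  {2,4,5,6,9}→1  {3,5,6,7,9}→10  {3,6,7,8,9}→30  {4,5,6,7,9}→5  {4,5,6,8,9}→5  {5,6,7,8,9}→20
  6 left: {0,3,6,7,8,9}→90  {0,4,5,6,8,9}→15  {0,5,6,7,8,9}→60  {1,2,4,5,6,9}→1  {2,4,5,6,7,9}→6  {2,4,5,6,8,9}→6  {3,4,5,6,7,9}→15  {3,5,6,7,8,9}→60  {4,5,6,7,8,9}→30
  7 left: {0,2,4,5,6,8,9}→21  {0,3,5,6,7,8,9}→210  {0,4,5,6,7,8,9}→105  {1,2,4,5,6,7,9}→7  {1,2,4,5,6,8,9}→7  {2,3,4,5,6,7,9}→21  {2,4,5,6,7,8,9}→42  {3,4,5,6,7,8,9}→105
  8 left: {0,1,2,4,5,6,8,9}→28  {0,2,4,5,6,7,8,9}→168  {0,3,4,5,6,7,8,9}→420  {1,2,3,4,5,6,7,9}→28  {1,2,4,5,6,7,8,9}→56  {2,3,4,5,6,7,8,9}→168
  placing 0:r first → 252 extensions
  placing 1:s first → 756 extensions
  placing 3:u first → 252 extensions
total linear extensions = 1260

1260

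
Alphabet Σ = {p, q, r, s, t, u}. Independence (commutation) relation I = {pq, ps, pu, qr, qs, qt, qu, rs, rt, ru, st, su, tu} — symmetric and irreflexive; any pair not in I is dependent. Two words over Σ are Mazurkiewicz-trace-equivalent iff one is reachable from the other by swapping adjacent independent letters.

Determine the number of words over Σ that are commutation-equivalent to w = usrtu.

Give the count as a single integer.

0(u) covers ∅
1(s) covers ∅
2(r) covers ∅
3(t) covers ∅
4(u) covers 0:u
floor of heap: 0:u, 1:s, 2:r, 3:t
completions by unplaced set U, small U first (add the entries for U minus each lowest piece of U):
  |U|=1: {1}:1  {2}:1  {3}:1  {4}:1
  |U|=2: {0,4}:1  {1,2}:2  {1,3}:2  {1,4}:2  {2,3}:2  {2,4}:2  {3,4}:2
  |U|=3: {0,1,4}:3  {0,2,4}:3  {0,3,4}:3  {1,2,3}:6  {1,2,4}:6  {1,3,4}:6  {2,3,4}:6
  start at 0(u): 24
  start at 1(s): 12
  start at 2(r): 12
  start at 3(t): 12
sum over floor = 60

60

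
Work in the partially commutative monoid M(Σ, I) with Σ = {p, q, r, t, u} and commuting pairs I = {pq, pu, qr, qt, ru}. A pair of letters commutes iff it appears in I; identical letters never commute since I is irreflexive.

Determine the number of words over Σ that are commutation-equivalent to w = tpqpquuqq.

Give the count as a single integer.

64

piece 0:t — minimal
piece 1:p rests on {0:t}
piece 2:q — minimal
piece 3:p rests on {1:p}
piece 4:q rests on {2:q}
piece 5:u rests on {0:t, 4:q}
piece 6:u rests on {5:u}
piece 7:q rests on {6:u}
piece 8:q rests on {7:q}
minimal pieces: {0:t, 2:q}
ways to finish when only these pieces remain (= sum over removing one remaining piece with nothing left below it):
  1 left: {3}→1  {8}→1
  2 left: {1,3}→1  {3,8}→2  {7,8}→1
  3 left: {1,3,8}→3  {3,7,8}→3  {6,7,8}→1
  4 left: {1,3,7,8}→6  {3,6,7,8}→4  {5,6,7,8}→1
  5 left: {1,3,6,7,8}→10  {3,5,6,7,8}→5  {4,5,6,7,8}→1
  6 left: {1,3,5,6,7,8}→15  {2,4,5,6,7,8}→1  {3,4,5,6,7,8}→6
  7 left: {0,1,3,5,6,7,8}→15  {1,3,4,5,6,7,8}→21  {2,3,4,5,6,7,8}→7
  placing 0:t first → 28 extensions
  placing 2:q first → 36 extensions
total linear extensions = 64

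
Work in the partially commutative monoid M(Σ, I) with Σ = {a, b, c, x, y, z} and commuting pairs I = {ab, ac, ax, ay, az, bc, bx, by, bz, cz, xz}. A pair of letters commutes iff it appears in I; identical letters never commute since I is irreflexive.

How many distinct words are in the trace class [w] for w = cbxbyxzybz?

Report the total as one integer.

240

piece 0:c — minimal
piece 1:b — minimal
piece 2:x rests on {0:c}
piece 3:b rests on {1:b}
piece 4:y rests on {2:x}
piece 5:x rests on {4:y}
piece 6:z rests on {4:y}
piece 7:y rests on {5:x, 6:z}
piece 8:b rests on {3:b}
piece 9:z rests on {7:y}
minimal pieces: {0:c, 1:b}
ways to finish when only these pieces remain (= sum over removing one remaining piece with nothing left below it):
  1 left: {8}→1  {9}→1
  2 left: {3,8}→1  {7,9}→1  {8,9}→2
  3 left: {1,3,8}→1  {3,8,9}→3  {5,7,9}→1  {6,7,9}→1  {7,8,9}→3
  4 left: {1,3,8,9}→4  {3,7,8,9}→6  {5,6,7,9}→2  {5,7,8,9}→4  {6,7,8,9}→4
  5 left: {1,3,7,8,9}→10  {3,5,7,8,9}→10  {3,6,7,8,9}→10  {4,5,6,7,9}→2  {5,6,7,8,9}→10
  6 left: {1,3,5,7,8,9}→20  {1,3,6,7,8,9}→20  {2,4,5,6,7,9}→2  {3,5,6,7,8,9}→30  {4,5,6,7,8,9}→12
  7 left: {0,2,4,5,6,7,9}→2  {1,3,5,6,7,8,9}→70  {2,4,5,6,7,8,9}→14  {3,4,5,6,7,8,9}→42
  8 left: {0,2,4,5,6,7,8,9}→16  {1,3,4,5,6,7,8,9}→112  {2,3,4,5,6,7,8,9}→56
  placing 0:c first → 168 extensions
  placing 1:b first → 72 extensions
total linear extensions = 240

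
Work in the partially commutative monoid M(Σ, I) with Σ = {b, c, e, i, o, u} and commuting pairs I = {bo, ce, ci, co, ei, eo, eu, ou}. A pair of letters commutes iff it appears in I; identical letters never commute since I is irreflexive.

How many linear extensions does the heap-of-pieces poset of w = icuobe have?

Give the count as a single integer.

9

piece 0:i — minimal
piece 1:c — minimal
piece 2:u rests on {0:i, 1:c}
piece 3:o rests on {0:i}
piece 4:b rests on {2:u}
piece 5:e rests on {4:b}
minimal pieces: {0:i, 1:c}
ways to finish when only these pieces remain (= sum over removing one remaining piece with nothing left below it):
  1 left: {3}→1  {5}→1
  2 left: {3,5}→2  {4,5}→1
  3 left: {2,4,5}→1  {3,4,5}→3
  4 left: {1,2,4,5}→1  {2,3,4,5}→4
  placing 0:i first → 5 extensions
  placing 1:c first → 4 extensions
total linear extensions = 9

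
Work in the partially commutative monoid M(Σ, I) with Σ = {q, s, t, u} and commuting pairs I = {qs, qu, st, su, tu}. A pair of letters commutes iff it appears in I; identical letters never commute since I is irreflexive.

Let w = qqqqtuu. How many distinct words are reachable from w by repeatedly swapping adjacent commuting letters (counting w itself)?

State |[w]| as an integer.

21

drop 0:q onto floor
drop 1:q onto {0:q}
drop 2:q onto {1:q}
drop 3:q onto {2:q}
drop 4:t onto {3:q}
drop 5:u onto floor
drop 6:u onto {5:u}
ground layer = {0:q, 5:u}
drop-orders for the pieces not yet dropped (sum over which currently-grounded one goes next):
  1 to go: {4} 1  {6} 1
  2 to go: {3,4} 1  {4,6} 2  {5,6} 1
  3 to go: {2,3,4} 1  {3,4,6} 3  {4,5,6} 3
  4 to go: {1,2,3,4} 1  {2,3,4,6} 4  {3,4,5,6} 6
  5 to go: {0,1,2,3,4} 1  {1,2,3,4,6} 5  {2,3,4,5,6} 10
  if 0:q drops first: 15 orders
  if 5:u drops first: 6 orders
heap linearizations: 21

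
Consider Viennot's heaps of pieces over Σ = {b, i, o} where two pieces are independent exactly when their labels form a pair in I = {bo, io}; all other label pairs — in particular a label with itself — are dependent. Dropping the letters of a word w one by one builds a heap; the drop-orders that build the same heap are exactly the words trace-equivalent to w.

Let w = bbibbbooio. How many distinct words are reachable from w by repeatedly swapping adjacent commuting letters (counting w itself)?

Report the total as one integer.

0(b) covers ∅
1(b) covers 0:b
2(i) covers 1:b
3(b) covers 2:i
4(b) covers 3:b
5(b) covers 4:b
6(o) covers ∅
7(o) covers 6:o
8(i) covers 5:b
9(o) covers 7:o
floor of heap: 0:b, 6:o
completions by unplaced set U, small U first (add the entries for U minus each lowest piece of U):
  |U|=1: {8}:1  {9}:1
  |U|=2: {5,8}:1  {7,9}:1  {8,9}:2
  |U|=3: {4,5,8}:1  {5,8,9}:3  {6,7,9}:1  {7,8,9}:3
  |U|=4: {3,4,5,8}:1  {4,5,8,9}:4  {5,7,8,9}:6  {6,7,8,9}:4
  |U|=5: {2,3,4,5,8}:1  {3,4,5,8,9}:5  {4,5,7,8,9}:10  {5,6,7,8,9}:10
  |U|=6: {1,2,3,4,5,8}:1  {2,3,4,5,8,9}:6  {3,4,5,7,8,9}:15  {4,5,6,7,8,9}:20
  |U|=7: {0,1,2,3,4,5,8}:1  {1,2,3,4,5,8,9}:7  {2,3,4,5,7,8,9}:21  {3,4,5,6,7,8,9}:35
  |U|=8: {0,1,2,3,4,5,8,9}:8  {1,2,3,4,5,7,8,9}:28  {2,3,4,5,6,7,8,9}:56
  start at 0(b): 84
  start at 6(o): 36
sum over floor = 120

120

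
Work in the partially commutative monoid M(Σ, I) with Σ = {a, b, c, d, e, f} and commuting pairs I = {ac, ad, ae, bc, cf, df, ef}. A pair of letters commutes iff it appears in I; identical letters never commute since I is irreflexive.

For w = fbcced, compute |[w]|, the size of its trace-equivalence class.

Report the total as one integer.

0(f) covers ∅
1(b) covers 0:f
2(c) covers ∅
3(c) covers 2:c
4(e) covers 1:b, 3:c
5(d) covers 4:e
floor of heap: 0:f, 2:c
completions by unplaced set U, small U first (add the entries for U minus each lowest piece of U):
  |U|=1: {5}:1
  |U|=2: {4,5}:1
  |U|=3: {1,4,5}:1  {3,4,5}:1
  |U|=4: {0,1,4,5}:1  {1,3,4,5}:2  {2,3,4,5}:1
  start at 0(f): 3
  start at 2(c): 3
sum over floor = 6

6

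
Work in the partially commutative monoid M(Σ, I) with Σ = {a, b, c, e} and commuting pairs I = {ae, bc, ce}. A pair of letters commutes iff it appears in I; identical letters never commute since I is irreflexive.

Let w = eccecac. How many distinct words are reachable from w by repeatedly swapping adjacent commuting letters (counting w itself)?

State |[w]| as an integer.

#0=e has no predecessor
#1=c has no predecessor
#2=c depends on [1:c]
#3=e depends on [0:e]
#4=c depends on [2:c]
#5=a depends on [4:c]
#6=c depends on [5:a]
sources: [0:e, 1:c]
N(rest) = Σ N(rest − s) over sources s of rest; N(one piece) = 1:
  size 1 → [3]=1  [6]=1
  size 2 → [0,3]=1  [3,6]=2  [5,6]=1
  size 3 → [0,3,6]=3  [3,5,6]=3  [4,5,6]=1
  size 4 → [0,3,5,6]=6  [2,4,5,6]=1  [3,4,5,6]=4
  size 5 → [0,3,4,5,6]=10  [1,2,4,5,6]=1  [2,3,4,5,6]=5
  first=0(e) contributes 6
  first=1(c) contributes 15
|[w]| = 21

21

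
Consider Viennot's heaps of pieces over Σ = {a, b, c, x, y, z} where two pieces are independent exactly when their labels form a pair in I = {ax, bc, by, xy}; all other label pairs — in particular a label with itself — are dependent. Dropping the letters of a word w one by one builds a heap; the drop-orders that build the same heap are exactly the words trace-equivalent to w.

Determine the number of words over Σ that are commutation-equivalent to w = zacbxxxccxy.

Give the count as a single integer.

4

#0=z has no predecessor
#1=a depends on [0:z]
#2=c depends on [1:a]
#3=b depends on [1:a]
#4=x depends on [2:c, 3:b]
#5=x depends on [4:x]
#6=x depends on [5:x]
#7=c depends on [6:x]
#8=c depends on [7:c]
#9=x depends on [8:c]
#10=y depends on [8:c]
sources: [0:z]
N(rest) = Σ N(rest − s) over sources s of rest; N(one piece) = 1:
  size 1 → [9]=1  [10]=1
  size 2 → [9,10]=2
  size 3 → [8,9,10]=2
  size 4 → [7,8,9,10]=2
  size 5 → [6,7,8,9,10]=2
  size 6 → [5,6,7,8,9,10]=2
  size 7 → [4,5,6,7,8,9,10]=2
  size 8 → [2,4,5,6,7,8,9,10]=2  [3,4,5,6,7,8,9,10]=2
  size 9 → [2,3,4,5,6,7,8,9,10]=4
  first=0(z) contributes 4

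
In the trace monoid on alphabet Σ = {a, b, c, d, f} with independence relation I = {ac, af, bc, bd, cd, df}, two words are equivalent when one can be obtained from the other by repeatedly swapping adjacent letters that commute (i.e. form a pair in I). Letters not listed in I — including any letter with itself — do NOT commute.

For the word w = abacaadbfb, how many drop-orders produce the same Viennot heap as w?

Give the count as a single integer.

piece 0:a — minimal
piece 1:b rests on {0:a}
piece 2:a rests on {1:b}
piece 3:c — minimal
piece 4:a rests on {2:a}
piece 5:a rests on {4:a}
piece 6:d rests on {5:a}
piece 7:b rests on {5:a}
piece 8:f rests on {3:c, 7:b}
piece 9:b rests on {8:f}
minimal pieces: {0:a, 3:c}
ways to finish when only these pieces remain (= sum over removing one remaining piece with nothing left below it):
  1 left: {6}→1  {9}→1
  2 left: {6,9}→2  {8,9}→1
  3 left: {3,8,9}→1  {6,8,9}→3  {7,8,9}→1
  4 left: {3,6,8,9}→4  {3,7,8,9}→2  {6,7,8,9}→4
  5 left: {3,6,7,8,9}→10  {5,6,7,8,9}→4
  6 left: {3,5,6,7,8,9}→14  {4,5,6,7,8,9}→4
  7 left: {2,4,5,6,7,8,9}→4  {3,4,5,6,7,8,9}→18
  8 left: {1,2,4,5,6,7,8,9}→4  {2,3,4,5,6,7,8,9}→22
  placing 0:a first → 26 extensions
  placing 3:c first → 4 extensions
total linear extensions = 30

30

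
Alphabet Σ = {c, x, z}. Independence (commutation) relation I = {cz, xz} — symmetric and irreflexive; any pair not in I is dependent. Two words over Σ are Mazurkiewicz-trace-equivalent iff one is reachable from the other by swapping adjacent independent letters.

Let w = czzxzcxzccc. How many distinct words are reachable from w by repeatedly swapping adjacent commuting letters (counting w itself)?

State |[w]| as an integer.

piece 0:c — minimal
piece 1:z — minimal
piece 2:z rests on {1:z}
piece 3:x rests on {0:c}
piece 4:z rests on {2:z}
piece 5:c rests on {3:x}
piece 6:x rests on {5:c}
piece 7:z rests on {4:z}
piece 8:c rests on {6:x}
piece 9:c rests on {8:c}
piece 10:c rests on {9:c}
minimal pieces: {0:c, 1:z}
ways to finish when only these pieces remain (= sum over removing one remaining piece with nothing left below it):
  1 left: {7}→1  {10}→1
  2 left: {4,7}→1  {7,10}→2  {9,10}→1
  3 left: {2,4,7}→1  {4,7,10}→3  {7,9,10}→3  {8,9,10}→1
  4 left: {1,2,4,7}→1  {2,4,7,10}→4  {4,7,9,10}→6  {6,8,9,10}→1  {7,8,9,10}→4
  5 left: {1,2,4,7,10}→5  {2,4,7,9,10}→10  {4,7,8,9,10}→10  {5,6,8,9,10}→1  {6,7,8,9,10}→5
  6 left: {1,2,4,7,9,10}→15  {2,4,7,8,9,10}→20  {3,5,6,8,9,10}→1  {4,6,7,8,9,10}→15  {5,6,7,8,9,10}→6
  7 left: {0,3,5,6,8,9,10}→1  {1,2,4,7,8,9,10}→35  {2,4,6,7,8,9,10}→35  {3,5,6,7,8,9,10}→7  {4,5,6,7,8,9,10}→21
  8 left: {0,3,5,6,7,8,9,10}→8  {1,2,4,6,7,8,9,10}→70  {2,4,5,6,7,8,9,10}→56  {3,4,5,6,7,8,9,10}→28
  9 left: {0,3,4,5,6,7,8,9,10}→36  {1,2,4,5,6,7,8,9,10}→126  {2,3,4,5,6,7,8,9,10}→84
  placing 0:c first → 210 extensions
  placing 1:z first → 120 extensions
total linear extensions = 330

330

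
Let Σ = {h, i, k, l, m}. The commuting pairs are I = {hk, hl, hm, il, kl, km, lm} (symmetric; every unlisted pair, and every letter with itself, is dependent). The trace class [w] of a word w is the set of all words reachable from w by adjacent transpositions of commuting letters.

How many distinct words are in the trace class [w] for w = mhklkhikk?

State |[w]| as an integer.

270

0(m) covers ∅
1(h) covers ∅
2(k) covers ∅
3(l) covers ∅
4(k) covers 2:k
5(h) covers 1:h
6(i) covers 0:m, 4:k, 5:h
7(k) covers 6:i
8(k) covers 7:k
floor of heap: 0:m, 1:h, 2:k, 3:l
completions by unplaced set U, small U first (add the entries for U minus each lowest piece of U):
  |U|=1: {3}:1  {8}:1
  |U|=2: {3,8}:2  {7,8}:1
  |U|=3: {3,7,8}:3  {6,7,8}:1
  |U|=4: {0,6,7,8}:1  {3,6,7,8}:4  {4,6,7,8}:1  {5,6,7,8}:1
  |U|=5: {0,3,6,7,8}:5  {0,4,6,7,8}:2  {0,5,6,7,8}:2  {1,5,6,7,8}:1  {2,4,6,7,8}:1  {3,4,6,7,8}:5  {3,5,6,7,8}:5  {4,5,6,7,8}:2
  |U|=6: {0,1,5,6,7,8}:3  {0,2,4,6,7,8}:3  {0,3,4,6,7,8}:12  {0,3,5,6,7,8}:12  {0,4,5,6,7,8}:6  {1,3,5,6,7,8}:6  {1,4,5,6,7,8}:3  {2,3,4,6,7,8}:6  {2,4,5,6,7,8}:3  {3,4,5,6,7,8}:12
  |U|=7: {0,1,3,5,6,7,8}:21  {0,1,4,5,6,7,8}:12  {0,2,3,4,6,7,8}:21  {0,2,4,5,6,7,8}:12  {0,3,4,5,6,7,8}:42  {1,2,4,5,6,7,8}:6  {1,3,4,5,6,7,8}:21  {2,3,4,5,6,7,8}:21
  start at 0(m): 48
  start at 1(h): 96
  start at 2(k): 96
  start at 3(l): 30
sum over floor = 270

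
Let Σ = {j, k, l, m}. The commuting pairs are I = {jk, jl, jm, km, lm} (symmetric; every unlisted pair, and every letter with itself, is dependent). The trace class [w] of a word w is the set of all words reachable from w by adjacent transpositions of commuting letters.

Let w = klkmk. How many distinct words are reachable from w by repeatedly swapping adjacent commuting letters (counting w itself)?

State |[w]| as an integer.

5

drop 0:k onto floor
drop 1:l onto {0:k}
drop 2:k onto {1:l}
drop 3:m onto floor
drop 4:k onto {2:k}
ground layer = {0:k, 3:m}
drop-orders for the pieces not yet dropped (sum over which currently-grounded one goes next):
  1 to go: {3} 1  {4} 1
  2 to go: {2,4} 1  {3,4} 2
  3 to go: {1,2,4} 1  {2,3,4} 3
  if 0:k drops first: 4 orders
  if 3:m drops first: 1 orders
heap linearizations: 5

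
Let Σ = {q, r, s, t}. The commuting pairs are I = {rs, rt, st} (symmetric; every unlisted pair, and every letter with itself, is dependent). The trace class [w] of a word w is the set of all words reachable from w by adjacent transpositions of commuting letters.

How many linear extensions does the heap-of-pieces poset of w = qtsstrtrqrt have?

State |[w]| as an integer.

#0=q has no predecessor
#1=t depends on [0:q]
#2=s depends on [0:q]
#3=s depends on [2:s]
#4=t depends on [1:t]
#5=r depends on [0:q]
#6=t depends on [4:t]
#7=r depends on [5:r]
#8=q depends on [3:s, 6:t, 7:r]
#9=r depends on [8:q]
#10=t depends on [8:q]
sources: [0:q]
N(rest) = Σ N(rest − s) over sources s of rest; N(one piece) = 1:
  size 1 → [9]=1  [10]=1
  size 2 → [9,10]=2
  size 3 → [8,9,10]=2
  size 4 → [3,8,9,10]=2  [6,8,9,10]=2  [7,8,9,10]=2
  size 5 → [2,3,8,9,10]=2  [3,6,8,9,10]=4  [3,7,8,9,10]=4  [4,6,8,9,10]=2  [5,7,8,9,10]=2  [6,7,8,9,10]=4
  size 6 → [1,4,6,8,9,10]=2  [2,3,6,8,9,10]=6  [2,3,7,8,9,10]=6  [3,4,6,8,9,10]=6  [3,5,7,8,9,10]=6  [3,6,7,8,9,10]=12  [4,6,7,8,9,10]=6  [5,6,7,8,9,10]=6
  size 7 → [1,3,4,6,8,9,10]=8  [1,4,6,7,8,9,10]=8  [2,3,4,6,8,9,10]=12  [2,3,5,7,8,9,10]=12  [2,3,6,7,8,9,10]=24  [3,4,6,7,8,9,10]=24  [3,5,6,7,8,9,10]=24  [4,5,6,7,8,9,10]=12
  size 8 → [1,2,3,4,6,8,9,10]=20  [1,3,4,6,7,8,9,10]=40  [1,4,5,6,7,8,9,10]=20  [2,3,4,6,7,8,9,10]=60  [2,3,5,6,7,8,9,10]=60  [3,4,5,6,7,8,9,10]=60
  size 9 → [1,2,3,4,6,7,8,9,10]=120  [1,3,4,5,6,7,8,9,10]=120  [2,3,4,5,6,7,8,9,10]=180
  first=0(q) contributes 420

420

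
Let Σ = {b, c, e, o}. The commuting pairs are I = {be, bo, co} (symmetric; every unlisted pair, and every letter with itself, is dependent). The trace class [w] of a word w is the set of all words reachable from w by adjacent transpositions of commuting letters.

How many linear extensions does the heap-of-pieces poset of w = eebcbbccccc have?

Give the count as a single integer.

3

#0=e has no predecessor
#1=e depends on [0:e]
#2=b has no predecessor
#3=c depends on [1:e, 2:b]
#4=b depends on [3:c]
#5=b depends on [4:b]
#6=c depends on [5:b]
#7=c depends on [6:c]
#8=c depends on [7:c]
#9=c depends on [8:c]
#10=c depends on [9:c]
sources: [0:e, 2:b]
N(rest) = Σ N(rest − s) over sources s of rest; N(one piece) = 1:
  size 1 → [10]=1
  size 2 → [9,10]=1
  size 3 → [8,9,10]=1
  size 4 → [7,8,9,10]=1
  size 5 → [6,7,8,9,10]=1
  size 6 → [5,6,7,8,9,10]=1
  size 7 → [4,5,6,7,8,9,10]=1
  size 8 → [3,4,5,6,7,8,9,10]=1
  size 9 → [1,3,4,5,6,7,8,9,10]=1  [2,3,4,5,6,7,8,9,10]=1
  first=0(e) contributes 2
  first=2(b) contributes 1
|[w]| = 3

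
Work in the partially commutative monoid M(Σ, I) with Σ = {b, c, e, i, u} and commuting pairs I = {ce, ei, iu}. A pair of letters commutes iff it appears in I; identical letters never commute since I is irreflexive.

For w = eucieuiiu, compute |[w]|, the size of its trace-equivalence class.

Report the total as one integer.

30

drop 0:e onto floor
drop 1:u onto {0:e}
drop 2:c onto {1:u}
drop 3:i onto {2:c}
drop 4:e onto {1:u}
drop 5:u onto {2:c, 4:e}
drop 6:i onto {3:i}
drop 7:i onto {6:i}
drop 8:u onto {5:u}
ground layer = {0:e}
drop-orders for the pieces not yet dropped (sum over which currently-grounded one goes next):
  1 to go: {7} 1  {8} 1
  2 to go: {5,8} 1  {6,7} 1  {7,8} 2
  3 to go: {3,6,7} 1  {4,5,8} 1  {5,7,8} 3  {6,7,8} 3
  4 to go: {3,6,7,8} 4  {4,5,7,8} 4  {5,6,7,8} 6
  5 to go: {3,5,6,7,8} 10  {4,5,6,7,8} 10
  6 to go: {2,3,5,6,7,8} 10  {3,4,5,6,7,8} 20
  7 to go: {2,3,4,5,6,7,8} 30
  if 0:e drops first: 30 orders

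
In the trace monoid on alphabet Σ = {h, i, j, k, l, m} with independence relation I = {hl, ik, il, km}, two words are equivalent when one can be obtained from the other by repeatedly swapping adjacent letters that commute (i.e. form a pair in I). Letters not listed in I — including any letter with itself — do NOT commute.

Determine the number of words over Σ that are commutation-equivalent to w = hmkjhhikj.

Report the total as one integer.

piece 0:h — minimal
piece 1:m rests on {0:h}
piece 2:k rests on {0:h}
piece 3:j rests on {1:m, 2:k}
piece 4:h rests on {3:j}
piece 5:h rests on {4:h}
piece 6:i rests on {5:h}
piece 7:k rests on {5:h}
piece 8:j rests on {6:i, 7:k}
minimal pieces: {0:h}
ways to finish when only these pieces remain (= sum over removing one remaining piece with nothing left below it):
  1 left: {8}→1
  2 left: {6,8}→1  {7,8}→1
  3 left: {6,7,8}→2
  4 left: {5,6,7,8}→2
  5 left: {4,5,6,7,8}→2
  6 left: {3,4,5,6,7,8}→2
  7 left: {1,3,4,5,6,7,8}→2  {2,3,4,5,6,7,8}→2
  placing 0:h first → 4 extensions

4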